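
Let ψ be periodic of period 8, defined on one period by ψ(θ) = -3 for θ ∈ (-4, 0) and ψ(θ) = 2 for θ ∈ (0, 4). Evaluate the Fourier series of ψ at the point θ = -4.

-1/2

At θ = -4 the one-sided limits are ψ(-4^-) = 2 and ψ(-4^+) = -3.
By Dirichlet's theorem the series converges to their average, [(2) + (-3)]/2 = -1/2.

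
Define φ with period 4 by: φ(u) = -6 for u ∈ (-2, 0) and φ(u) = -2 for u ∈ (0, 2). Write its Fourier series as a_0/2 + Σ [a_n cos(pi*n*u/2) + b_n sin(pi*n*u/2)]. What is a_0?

a_0 = 1/2 ∫_{-2}^{2} φ(u) du = 1/2 · (-16) = -8.

-8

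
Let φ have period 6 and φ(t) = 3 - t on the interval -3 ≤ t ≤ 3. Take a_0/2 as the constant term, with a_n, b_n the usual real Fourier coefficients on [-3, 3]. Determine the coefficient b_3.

-2/pi

b_3 = 1/3 ∫_{-3}^{3} φ(t) sin(pi*t) dt.
Integrating by parts (boundary term plus one more integral), an antiderivative of (3 - t) sin(pi*t) is t*cos(pi*t)/pi - sin(pi*t)/pi**2 - 3*cos(pi*t)/pi; evaluating from -3 to 3: ∫_{-3}^{3} (3 - t) sin(pi*t) dt = (0) - (6/pi) = -6/pi.
Hence b_3 = (1/3)·(-6/pi) = -2/pi.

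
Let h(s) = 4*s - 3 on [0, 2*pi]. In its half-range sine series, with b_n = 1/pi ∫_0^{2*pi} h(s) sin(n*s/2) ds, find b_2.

-8

b_2 = 1/pi ∫_0^{2*pi} (4*s - 3) sin(s) ds.
Integrating by parts (boundary term plus one more integral), an antiderivative of (4*s - 3) sin(s) is -4*s*cos(s) + 4*sin(s) + 3*cos(s); evaluating from 0 to 2*pi: ∫_{0}^{2*pi} (4*s - 3) sin(s) ds = (3 - 8*pi) - (3) = -8*pi.
Hence b_2 = (1/pi)·(-8*pi) = -8.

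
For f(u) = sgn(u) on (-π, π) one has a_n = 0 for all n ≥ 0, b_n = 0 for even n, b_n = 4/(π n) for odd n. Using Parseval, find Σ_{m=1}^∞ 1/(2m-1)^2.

pi**2/8

Parseval: Σ b_n^2 = (1/π) ∫_{-π}^{π} f(u)^2 du = 2.
Only odd n contribute, with b_n^2 = 16/(π^2 n^2), so Σ_{m≥1} 1/(2m-1)^2 = π^2·(2)/16 = pi**2/8.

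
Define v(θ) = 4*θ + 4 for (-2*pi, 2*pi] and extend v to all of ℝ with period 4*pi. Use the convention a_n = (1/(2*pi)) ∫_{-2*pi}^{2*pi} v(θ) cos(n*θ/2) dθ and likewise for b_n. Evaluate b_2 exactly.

-8

b_2 = (1/(2*pi)) ∫_{-2*pi}^{2*pi} v(θ) sin(θ) dθ.
Integrating by parts (boundary term plus one more integral), an antiderivative of (4*θ + 4) sin(θ) is -4*θ*cos(θ) + 4*sin(θ) - 4*cos(θ); evaluating from -2*pi to 2*pi: ∫_{-2*pi}^{2*pi} (4*θ + 4) sin(θ) dθ = (-8*pi - 4) - (-4 + 8*pi) = -16*pi.
Hence b_2 = (1/(2*pi))·(-16*pi) = -8.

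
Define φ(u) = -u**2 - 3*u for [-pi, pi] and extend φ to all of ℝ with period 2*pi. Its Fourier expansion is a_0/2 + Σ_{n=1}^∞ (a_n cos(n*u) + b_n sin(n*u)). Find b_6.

1

b_6 = 1/pi ∫_{-pi}^{pi} φ(u) sin(6*u) du.
Integrating by parts twice (tabular method), an antiderivative of (-u**2 - 3*u) sin(6*u) is u**2*cos(6*u)/6 - u*sin(6*u)/18 + u*cos(6*u)/2 - sin(6*u)/12 - cos(6*u)/108; evaluating from -pi to pi: ∫_{-pi}^{pi} (-u**2 - 3*u) sin(6*u) du = (-1/108 + pi/2 + pi**2/6) - (-pi/2 - 1/108 + pi**2/6) = pi.
Hence b_6 = (1/pi)·(pi) = 1.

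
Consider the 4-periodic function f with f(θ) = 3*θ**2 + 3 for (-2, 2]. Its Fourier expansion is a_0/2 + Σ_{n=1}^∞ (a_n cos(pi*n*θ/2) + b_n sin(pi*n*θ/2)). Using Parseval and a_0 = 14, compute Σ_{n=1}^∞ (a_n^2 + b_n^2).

Parseval: a_0^2/2 + Σ_{n≥1} (a_n^2+b_n^2) = 1/2 ∫_{-2}^{2} f(θ)^2 dθ = 618/5.
Subtract a_0^2/2 = 98: Σ (a_n^2+b_n^2) = 128/5.

128/5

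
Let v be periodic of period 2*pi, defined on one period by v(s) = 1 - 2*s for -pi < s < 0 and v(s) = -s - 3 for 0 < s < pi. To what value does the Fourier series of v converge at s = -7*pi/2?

s = -7*pi/2 differs from s = pi/2 by -2 full period(s), and the series is 2*pi-periodic.
v is continuous at s = pi/2 with value -3 - pi/2, so the series converges to -3 - pi/2 there.

-3 - pi/2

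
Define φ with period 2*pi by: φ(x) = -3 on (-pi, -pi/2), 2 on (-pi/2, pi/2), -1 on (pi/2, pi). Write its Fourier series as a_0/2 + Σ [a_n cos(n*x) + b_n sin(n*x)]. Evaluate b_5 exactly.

b_5 = 1/pi ∫_{-pi}^{pi} φ(x) sin(5*x) dx.
Split the integral at the breakpoints.
Directly, an antiderivative of (-3) sin(5*x) is 3*cos(5*x)/5; evaluating from -pi to -pi/2: ∫_{-pi}^{-pi/2} (-3) sin(5*x) dx = (0) - (-3/5) = 3/5.
Directly, an antiderivative of (2) sin(5*x) is -2*cos(5*x)/5; evaluating from -pi/2 to pi/2: ∫_{-pi/2}^{pi/2} (2) sin(5*x) dx = (0) - (0) = 0.
Directly, an antiderivative of (-1) sin(5*x) is cos(5*x)/5; evaluating from pi/2 to pi: ∫_{pi/2}^{pi} (-1) sin(5*x) dx = (-1/5) - (0) = -1/5.
Summing the pieces and multiplying by (1/pi) gives b_5 = 2/(5*pi).

2/(5*pi)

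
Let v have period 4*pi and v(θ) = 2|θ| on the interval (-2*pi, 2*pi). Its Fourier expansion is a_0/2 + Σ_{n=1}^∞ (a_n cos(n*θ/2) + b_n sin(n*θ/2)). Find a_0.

a_0 = (1/(2*pi)) ∫_{-2*pi}^{2*pi} v(θ) dθ = (1/(2*pi)) · (8*pi**2) = 4*pi.

4*pi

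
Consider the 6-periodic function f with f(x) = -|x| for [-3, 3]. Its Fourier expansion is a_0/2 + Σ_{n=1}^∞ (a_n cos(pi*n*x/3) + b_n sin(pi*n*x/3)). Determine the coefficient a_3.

a_3 = 1/3 ∫_{-3}^{3} f(x) cos(pi*x) dx.
f is even and cos(pi*x) is even, so the integrand is even and a_3 = 2/3 ∫_0^{3} f(x) cos(pi*x) dx.
Integrating by parts (boundary term plus one more integral), an antiderivative of (-x) cos(pi*x) is -x*sin(pi*x)/pi - cos(pi*x)/pi**2; evaluating from 0 to 3: ∫_{0}^{3} (-x) cos(pi*x) dx = (pi**(-2)) - (-1/pi**2) = 2/pi**2.
Hence a_3 = (2/3)·(2/pi**2) = 4/(3*pi**2).

4/(3*pi**2)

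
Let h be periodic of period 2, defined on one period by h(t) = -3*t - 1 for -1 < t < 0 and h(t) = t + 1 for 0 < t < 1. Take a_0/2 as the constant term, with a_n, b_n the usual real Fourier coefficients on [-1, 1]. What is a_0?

a_0 = ∫_{-1}^{1} h(t) dt = 2.

2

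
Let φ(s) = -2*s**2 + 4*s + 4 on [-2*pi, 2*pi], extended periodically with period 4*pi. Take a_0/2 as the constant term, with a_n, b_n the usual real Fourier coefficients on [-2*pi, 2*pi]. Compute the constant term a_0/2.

a_0 = (1/(2*pi)) ∫_{-2*pi}^{2*pi} φ(s) ds = (1/(2*pi)) · (-32*pi**3/3 + 16*pi) = 8 - 16*pi**2/3.
So the constant term a_0/2 = 4 - 8*pi**2/3.

4 - 8*pi**2/3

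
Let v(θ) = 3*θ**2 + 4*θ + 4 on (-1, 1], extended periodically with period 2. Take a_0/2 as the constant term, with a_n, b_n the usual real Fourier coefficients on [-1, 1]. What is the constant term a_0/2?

a_0 = ∫_{-1}^{1} v(θ) dθ = 10.
So the constant term a_0/2 = 5.

5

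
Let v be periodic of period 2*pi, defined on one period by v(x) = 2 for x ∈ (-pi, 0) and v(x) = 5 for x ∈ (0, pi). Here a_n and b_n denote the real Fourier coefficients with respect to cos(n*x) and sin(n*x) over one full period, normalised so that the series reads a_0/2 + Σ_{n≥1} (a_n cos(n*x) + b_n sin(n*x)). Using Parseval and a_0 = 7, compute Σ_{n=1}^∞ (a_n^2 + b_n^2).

9/2

Parseval: a_0^2/2 + Σ_{n≥1} (a_n^2+b_n^2) = 1/pi ∫_{-pi}^{pi} v(x)^2 dx = 29.
Subtract a_0^2/2 = 49/2: Σ (a_n^2+b_n^2) = 9/2.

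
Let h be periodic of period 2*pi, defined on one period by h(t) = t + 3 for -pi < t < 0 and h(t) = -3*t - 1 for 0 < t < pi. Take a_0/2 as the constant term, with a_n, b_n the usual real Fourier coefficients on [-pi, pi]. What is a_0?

2 - 2*pi

a_0 = 1/pi ∫_{-pi}^{pi} h(t) dt = 1/pi · (2*pi*(1 - pi)) = 2 - 2*pi.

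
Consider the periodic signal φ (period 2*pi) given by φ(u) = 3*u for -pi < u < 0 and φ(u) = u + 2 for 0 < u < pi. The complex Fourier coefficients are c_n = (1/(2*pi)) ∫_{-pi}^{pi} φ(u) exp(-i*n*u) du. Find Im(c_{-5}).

Since φ is real-valued, Im(c_{-5}) = -(1/(2*pi)) ∫_{-pi}^{pi} φ(u) sin(-5*u) du = b_{5}/2.
Split the integral at the breakpoints.
Integrating by parts (boundary term plus one more integral), an antiderivative of (3*u) sin(-5*u) is 3*u*cos(5*u)/5 - 3*sin(5*u)/25; evaluating from -pi to 0: ∫_{-pi}^{0} (3*u) sin(-5*u) du = (0) - (3*pi/5) = -3*pi/5.
Integrating by parts (boundary term plus one more integral), an antiderivative of (u + 2) sin(-5*u) is u*cos(5*u)/5 - sin(5*u)/25 + 2*cos(5*u)/5; evaluating from 0 to pi: ∫_{0}^{pi} (u + 2) sin(-5*u) du = (-pi/5 - 2/5) - (2/5) = -4/5 - pi/5.
So ∫_{-pi}^{pi} φ(u) sin(-5*u) du = -4*pi/5 - 4/5.
Hence Im(c_{-5}) = (-1/(2*pi))·(-4*pi/5 - 4/5) = 2*(1 + pi)/(5*pi).

2*(1 + pi)/(5*pi)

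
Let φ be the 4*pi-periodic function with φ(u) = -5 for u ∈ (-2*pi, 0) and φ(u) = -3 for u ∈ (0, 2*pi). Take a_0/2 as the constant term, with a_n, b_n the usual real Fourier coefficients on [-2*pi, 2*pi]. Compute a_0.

-8

a_0 = (1/(2*pi)) ∫_{-2*pi}^{2*pi} φ(u) du = (1/(2*pi)) · (-16*pi) = -8.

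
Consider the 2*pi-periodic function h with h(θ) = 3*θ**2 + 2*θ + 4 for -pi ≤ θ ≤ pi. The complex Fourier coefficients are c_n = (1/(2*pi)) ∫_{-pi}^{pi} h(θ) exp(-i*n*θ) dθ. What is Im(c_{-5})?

Since h is real-valued, Im(c_{-5}) = -(1/(2*pi)) ∫_{-pi}^{pi} h(θ) sin(-5*θ) dθ = b_{5}/2.
Integrating by parts twice (tabular method), an antiderivative of (3*θ**2 + 2*θ + 4) sin(-5*θ) is 3*θ**2*cos(5*θ)/5 - 6*θ*sin(5*θ)/25 + 2*θ*cos(5*θ)/5 - 2*sin(5*θ)/25 + 94*cos(5*θ)/125; evaluating from -pi to pi: ∫_{-pi}^{pi} (3*θ**2 + 2*θ + 4) sin(-5*θ) dθ = (-3*pi**2/5 - 2*pi/5 - 94/125) - (-3*pi**2/5 - 94/125 + 2*pi/5) = -4*pi/5.
Hence Im(c_{-5}) = (-1/(2*pi))·(-4*pi/5) = 2/5.

2/5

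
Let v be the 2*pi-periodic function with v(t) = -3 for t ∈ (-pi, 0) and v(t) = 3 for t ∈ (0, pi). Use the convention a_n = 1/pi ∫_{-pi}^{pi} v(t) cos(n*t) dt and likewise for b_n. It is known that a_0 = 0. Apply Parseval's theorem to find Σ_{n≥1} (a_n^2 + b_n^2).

18

Parseval: a_0^2/2 + Σ_{n≥1} (a_n^2+b_n^2) = 1/pi ∫_{-pi}^{pi} v(t)^2 dt = 18.
Subtract a_0^2/2 = 0: Σ (a_n^2+b_n^2) = 18.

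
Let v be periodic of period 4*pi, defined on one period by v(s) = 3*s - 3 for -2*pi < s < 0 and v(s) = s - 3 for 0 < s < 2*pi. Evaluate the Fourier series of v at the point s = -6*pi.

s = -6*pi differs from s = -2*pi by -1 full period(s), and the series is 4*pi-periodic.
At s = -2*pi the one-sided limits are v(-2*pi^-) = -3 + 2*pi and v(-2*pi^+) = -6*pi - 3.
By Dirichlet's theorem the series converges to their average, [(-3 + 2*pi) + (-6*pi - 3)]/2 = -2*pi - 3.

-2*pi - 3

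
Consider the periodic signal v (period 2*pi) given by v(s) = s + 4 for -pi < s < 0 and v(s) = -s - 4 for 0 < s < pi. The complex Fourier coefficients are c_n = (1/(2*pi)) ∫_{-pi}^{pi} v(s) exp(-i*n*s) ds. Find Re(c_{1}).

Since v is real-valued, Re(c_{1}) = (1/(2*pi)) ∫_{-pi}^{pi} v(s) cos(s) ds = a_{1}/2.
Split the integral at the breakpoints.
Integrating by parts (boundary term plus one more integral), an antiderivative of (s + 4) cos(s) is s*sin(s) + 4*sin(s) + cos(s); evaluating from -pi to 0: ∫_{-pi}^{0} (s + 4) cos(s) ds = (1) - (-1) = 2.
Integrating by parts (boundary term plus one more integral), an antiderivative of (-s - 4) cos(s) is -s*sin(s) - 4*sin(s) - cos(s); evaluating from 0 to pi: ∫_{0}^{pi} (-s - 4) cos(s) ds = (1) - (-1) = 2.
So ∫_{-pi}^{pi} v(s) cos(s) ds = 4.
Hence Re(c_{1}) = (1/(2*pi))·(4) = 2/pi.

2/pi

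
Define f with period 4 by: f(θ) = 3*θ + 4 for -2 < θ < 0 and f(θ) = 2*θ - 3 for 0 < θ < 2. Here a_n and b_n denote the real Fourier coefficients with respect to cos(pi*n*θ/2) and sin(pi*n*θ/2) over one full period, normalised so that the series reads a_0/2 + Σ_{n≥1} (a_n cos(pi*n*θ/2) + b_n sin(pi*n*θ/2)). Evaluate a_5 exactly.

a_5 = 1/2 ∫_{-2}^{2} f(θ) cos(5*pi*θ/2) dθ.
Split the integral at the breakpoints.
Integrating by parts (boundary term plus one more integral), an antiderivative of (3*θ + 4) cos(5*pi*θ/2) is 6*θ*sin(5*pi*θ/2)/(5*pi) + 8*sin(5*pi*θ/2)/(5*pi) + 12*cos(5*pi*θ/2)/(25*pi**2); evaluating from -2 to 0: ∫_{-2}^{0} (3*θ + 4) cos(5*pi*θ/2) dθ = (12/(25*pi**2)) - (-12/(25*pi**2)) = 24/(25*pi**2).
Integrating by parts (boundary term plus one more integral), an antiderivative of (2*θ - 3) cos(5*pi*θ/2) is 4*θ*sin(5*pi*θ/2)/(5*pi) - 6*sin(5*pi*θ/2)/(5*pi) + 8*cos(5*pi*θ/2)/(25*pi**2); evaluating from 0 to 2: ∫_{0}^{2} (2*θ - 3) cos(5*pi*θ/2) dθ = (-8/(25*pi**2)) - (8/(25*pi**2)) = -16/(25*pi**2).
Summing the pieces and multiplying by (1/2) gives a_5 = 4/(25*pi**2).

4/(25*pi**2)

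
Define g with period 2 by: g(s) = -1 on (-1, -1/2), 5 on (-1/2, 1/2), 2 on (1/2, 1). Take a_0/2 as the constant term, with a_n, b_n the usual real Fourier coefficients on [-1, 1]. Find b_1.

b_1 = ∫_{-1}^{1} g(s) sin(pi*s) ds.
Split the integral at the breakpoints.
Directly, an antiderivative of (-1) sin(pi*s) is cos(pi*s)/pi; evaluating from -1 to -1/2: ∫_{-1}^{-1/2} (-1) sin(pi*s) ds = (0) - (-1/pi) = 1/pi.
Directly, an antiderivative of (5) sin(pi*s) is -5*cos(pi*s)/pi; evaluating from -1/2 to 1/2: ∫_{-1/2}^{1/2} (5) sin(pi*s) ds = (0) - (0) = 0.
Directly, an antiderivative of (2) sin(pi*s) is -2*cos(pi*s)/pi; evaluating from 1/2 to 1: ∫_{1/2}^{1} (2) sin(pi*s) ds = (2/pi) - (0) = 2/pi.
Summing the pieces gives b_1 = 3/pi.

3/pi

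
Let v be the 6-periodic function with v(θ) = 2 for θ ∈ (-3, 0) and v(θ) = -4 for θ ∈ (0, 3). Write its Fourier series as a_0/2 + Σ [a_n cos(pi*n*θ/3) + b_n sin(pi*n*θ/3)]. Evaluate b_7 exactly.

-12/(7*pi)

b_7 = 1/3 ∫_{-3}^{3} v(θ) sin(7*pi*θ/3) dθ.
Split the integral at the breakpoints.
Directly, an antiderivative of (2) sin(7*pi*θ/3) is -6*cos(7*pi*θ/3)/(7*pi); evaluating from -3 to 0: ∫_{-3}^{0} (2) sin(7*pi*θ/3) dθ = (-6/(7*pi)) - (6/(7*pi)) = -12/(7*pi).
Directly, an antiderivative of (-4) sin(7*pi*θ/3) is 12*cos(7*pi*θ/3)/(7*pi); evaluating from 0 to 3: ∫_{0}^{3} (-4) sin(7*pi*θ/3) dθ = (-12/(7*pi)) - (12/(7*pi)) = -24/(7*pi).
Summing the pieces and multiplying by (1/3) gives b_7 = -12/(7*pi).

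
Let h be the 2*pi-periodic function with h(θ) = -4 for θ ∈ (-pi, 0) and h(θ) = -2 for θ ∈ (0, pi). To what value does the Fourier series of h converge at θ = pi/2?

h is continuous at θ = pi/2 with value -2, so the series converges to -2 there.

-2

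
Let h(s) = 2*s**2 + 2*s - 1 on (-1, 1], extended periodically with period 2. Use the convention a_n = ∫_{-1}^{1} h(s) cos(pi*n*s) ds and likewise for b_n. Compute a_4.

1/(2*pi**2)

a_4 = ∫_{-1}^{1} h(s) cos(4*pi*s) ds.
Integrating by parts twice (tabular method), an antiderivative of (2*s**2 + 2*s - 1) cos(4*pi*s) is s**2*sin(4*pi*s)/(2*pi) + s*sin(4*pi*s)/(2*pi) + s*cos(4*pi*s)/(4*pi**2) - sin(4*pi*s)/(4*pi) - sin(4*pi*s)/(16*pi**3) + cos(4*pi*s)/(8*pi**2); evaluating from -1 to 1: ∫_{-1}^{1} (2*s**2 + 2*s - 1) cos(4*pi*s) ds = (3/(8*pi**2)) - (-1/(8*pi**2)) = 1/(2*pi**2).
Hence a_4 = 1/(2*pi**2).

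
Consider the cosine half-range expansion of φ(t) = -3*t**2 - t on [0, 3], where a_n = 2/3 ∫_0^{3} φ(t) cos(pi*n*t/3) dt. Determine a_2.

-27/pi**2

a_2 = 2/3 ∫_0^{3} (-3*t**2 - t) cos(2*pi*t/3) dt.
Integrating by parts twice (tabular method), an antiderivative of (-3*t**2 - t) cos(2*pi*t/3) is -9*t**2*sin(2*pi*t/3)/(2*pi) - 3*t*sin(2*pi*t/3)/(2*pi) - 27*t*cos(2*pi*t/3)/(2*pi**2) + 81*sin(2*pi*t/3)/(4*pi**3) - 9*cos(2*pi*t/3)/(4*pi**2); evaluating from 0 to 3: ∫_{0}^{3} (-3*t**2 - t) cos(2*pi*t/3) dt = (-171/(4*pi**2)) - (-9/(4*pi**2)) = -81/(2*pi**2).
Hence a_2 = (2/3)·(-81/(2*pi**2)) = -27/pi**2.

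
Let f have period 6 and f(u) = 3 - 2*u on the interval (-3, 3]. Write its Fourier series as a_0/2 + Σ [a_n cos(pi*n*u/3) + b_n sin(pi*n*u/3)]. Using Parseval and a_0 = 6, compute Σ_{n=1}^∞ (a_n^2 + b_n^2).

Parseval: a_0^2/2 + Σ_{n≥1} (a_n^2+b_n^2) = 1/3 ∫_{-3}^{3} f(u)^2 du = 42.
Subtract a_0^2/2 = 18: Σ (a_n^2+b_n^2) = 24.

24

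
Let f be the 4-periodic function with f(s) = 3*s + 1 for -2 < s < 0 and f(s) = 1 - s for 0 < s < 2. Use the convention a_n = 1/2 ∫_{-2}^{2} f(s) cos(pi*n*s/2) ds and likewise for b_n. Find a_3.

a_3 = 1/2 ∫_{-2}^{2} f(s) cos(3*pi*s/2) ds.
Split the integral at the breakpoints.
Integrating by parts (boundary term plus one more integral), an antiderivative of (3*s + 1) cos(3*pi*s/2) is 2*s*sin(3*pi*s/2)/pi + 2*sin(3*pi*s/2)/(3*pi) + 4*cos(3*pi*s/2)/(3*pi**2); evaluating from -2 to 0: ∫_{-2}^{0} (3*s + 1) cos(3*pi*s/2) ds = (4/(3*pi**2)) - (-4/(3*pi**2)) = 8/(3*pi**2).
Integrating by parts (boundary term plus one more integral), an antiderivative of (1 - s) cos(3*pi*s/2) is -2*s*sin(3*pi*s/2)/(3*pi) + 2*sin(3*pi*s/2)/(3*pi) - 4*cos(3*pi*s/2)/(9*pi**2); evaluating from 0 to 2: ∫_{0}^{2} (1 - s) cos(3*pi*s/2) ds = (4/(9*pi**2)) - (-4/(9*pi**2)) = 8/(9*pi**2).
Summing the pieces and multiplying by (1/2) gives a_3 = 16/(9*pi**2).

16/(9*pi**2)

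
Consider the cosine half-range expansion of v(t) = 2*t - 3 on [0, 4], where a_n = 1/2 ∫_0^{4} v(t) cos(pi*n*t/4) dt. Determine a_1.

a_1 = 1/2 ∫_0^{4} (2*t - 3) cos(pi*t/4) dt.
Integrating by parts (boundary term plus one more integral), an antiderivative of (2*t - 3) cos(pi*t/4) is 8*t*sin(pi*t/4)/pi - 12*sin(pi*t/4)/pi + 32*cos(pi*t/4)/pi**2; evaluating from 0 to 4: ∫_{0}^{4} (2*t - 3) cos(pi*t/4) dt = (-32/pi**2) - (32/pi**2) = -64/pi**2.
Hence a_1 = (1/2)·(-64/pi**2) = -32/pi**2.

-32/pi**2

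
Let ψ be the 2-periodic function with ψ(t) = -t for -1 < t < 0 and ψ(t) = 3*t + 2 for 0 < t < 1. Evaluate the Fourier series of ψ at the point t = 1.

At t = 1 the one-sided limits are ψ(1^-) = 5 and ψ(1^+) = 1.
By Dirichlet's theorem the series converges to their average, [(5) + (1)]/2 = 3.

3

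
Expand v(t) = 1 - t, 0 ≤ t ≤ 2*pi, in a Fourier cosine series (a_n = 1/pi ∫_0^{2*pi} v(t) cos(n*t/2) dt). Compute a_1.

8/pi

a_1 = 1/pi ∫_0^{2*pi} (1 - t) cos(t/2) dt.
Integrating by parts (boundary term plus one more integral), an antiderivative of (1 - t) cos(t/2) is -2*t*sin(t/2) + 2*sin(t/2) - 4*cos(t/2); evaluating from 0 to 2*pi: ∫_{0}^{2*pi} (1 - t) cos(t/2) dt = (4) - (-4) = 8.
Hence a_1 = (1/pi)·(8) = 8/pi.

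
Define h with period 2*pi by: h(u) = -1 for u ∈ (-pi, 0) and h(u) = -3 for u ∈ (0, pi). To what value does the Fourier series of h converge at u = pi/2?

-3

h is continuous at u = pi/2 with value -3, so the series converges to -3 there.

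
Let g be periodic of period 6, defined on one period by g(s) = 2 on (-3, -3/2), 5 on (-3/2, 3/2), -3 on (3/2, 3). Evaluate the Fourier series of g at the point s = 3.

-1/2

At s = 3 the one-sided limits are g(3^-) = -3 and g(3^+) = 2.
By Dirichlet's theorem the series converges to their average, [(-3) + (2)]/2 = -1/2.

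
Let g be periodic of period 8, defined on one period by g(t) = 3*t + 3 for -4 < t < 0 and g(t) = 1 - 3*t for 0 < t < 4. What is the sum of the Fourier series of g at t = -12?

t = -12 differs from t = -4 by -1 full period(s), and the series is 8-periodic.
At t = -4 the one-sided limits are g(-4^-) = -11 and g(-4^+) = -9.
By Dirichlet's theorem the series converges to their average, [(-11) + (-9)]/2 = -10.

-10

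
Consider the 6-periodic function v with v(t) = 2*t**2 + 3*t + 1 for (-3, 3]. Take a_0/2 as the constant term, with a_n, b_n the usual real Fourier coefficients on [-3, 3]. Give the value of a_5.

-72/(25*pi**2)

a_5 = 1/3 ∫_{-3}^{3} v(t) cos(5*pi*t/3) dt.
Integrating by parts twice (tabular method), an antiderivative of (2*t**2 + 3*t + 1) cos(5*pi*t/3) is 6*t**2*sin(5*pi*t/3)/(5*pi) + 9*t*sin(5*pi*t/3)/(5*pi) + 36*t*cos(5*pi*t/3)/(25*pi**2) - 108*sin(5*pi*t/3)/(125*pi**3) + 3*sin(5*pi*t/3)/(5*pi) + 27*cos(5*pi*t/3)/(25*pi**2); evaluating from -3 to 3: ∫_{-3}^{3} (2*t**2 + 3*t + 1) cos(5*pi*t/3) dt = (-27/(5*pi**2)) - (81/(25*pi**2)) = -216/(25*pi**2).
Hence a_5 = (1/3)·(-216/(25*pi**2)) = -72/(25*pi**2).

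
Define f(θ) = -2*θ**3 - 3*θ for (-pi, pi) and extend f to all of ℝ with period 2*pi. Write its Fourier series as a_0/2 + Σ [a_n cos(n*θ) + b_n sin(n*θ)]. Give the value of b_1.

b_1 = 1/pi ∫_{-pi}^{pi} f(θ) sin(θ) dθ.
f is odd and sin(θ) is odd, so the integrand is even and b_1 = 2/pi ∫_0^{pi} f(θ) sin(θ) dθ.
Integrating by parts three times (tabular method), an antiderivative of (-2*θ**3 - 3*θ) sin(θ) is 2*θ**3*cos(θ) - 6*θ**2*sin(θ) - 9*θ*cos(θ) + 9*sin(θ); evaluating from 0 to pi: ∫_{0}^{pi} (-2*θ**3 - 3*θ) sin(θ) dθ = (pi*(9 - 2*pi**2)) - (0) = pi*(9 - 2*pi**2).
Hence b_1 = (2/pi)·(pi*(9 - 2*pi**2)) = 18 - 4*pi**2.

18 - 4*pi**2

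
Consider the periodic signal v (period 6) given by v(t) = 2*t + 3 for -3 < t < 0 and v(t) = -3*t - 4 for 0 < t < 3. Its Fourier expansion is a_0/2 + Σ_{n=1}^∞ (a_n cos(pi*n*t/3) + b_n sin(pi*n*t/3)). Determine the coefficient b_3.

-17/(3*pi)

b_3 = 1/3 ∫_{-3}^{3} v(t) sin(pi*t) dt.
Split the integral at the breakpoints.
Integrating by parts (boundary term plus one more integral), an antiderivative of (2*t + 3) sin(pi*t) is -2*t*cos(pi*t)/pi + 2*sin(pi*t)/pi**2 - 3*cos(pi*t)/pi; evaluating from -3 to 0: ∫_{-3}^{0} (2*t + 3) sin(pi*t) dt = (-3/pi) - (-3/pi) = 0.
Integrating by parts (boundary term plus one more integral), an antiderivative of (-3*t - 4) sin(pi*t) is 3*t*cos(pi*t)/pi - 3*sin(pi*t)/pi**2 + 4*cos(pi*t)/pi; evaluating from 0 to 3: ∫_{0}^{3} (-3*t - 4) sin(pi*t) dt = (-13/pi) - (4/pi) = -17/pi.
Summing the pieces and multiplying by (1/3) gives b_3 = -17/(3*pi).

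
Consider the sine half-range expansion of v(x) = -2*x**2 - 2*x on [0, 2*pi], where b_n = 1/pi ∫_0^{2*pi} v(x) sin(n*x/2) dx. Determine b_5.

8*(-50*pi**2 - 25*pi + 8)/(125*pi)

b_5 = 1/pi ∫_0^{2*pi} (-2*x**2 - 2*x) sin(5*x/2) dx.
Integrating by parts twice (tabular method), an antiderivative of (-2*x**2 - 2*x) sin(5*x/2) is 4*x**2*cos(5*x/2)/5 - 16*x*sin(5*x/2)/25 + 4*x*cos(5*x/2)/5 - 8*sin(5*x/2)/25 - 32*cos(5*x/2)/125; evaluating from 0 to 2*pi: ∫_{0}^{2*pi} (-2*x**2 - 2*x) sin(5*x/2) dx = (-16*pi**2/5 - 8*pi/5 + 32/125) - (-32/125) = -16*pi**2/5 - 8*pi/5 + 64/125.
Hence b_5 = (1/pi)·(-16*pi**2/5 - 8*pi/5 + 64/125) = 8*(-50*pi**2 - 25*pi + 8)/(125*pi).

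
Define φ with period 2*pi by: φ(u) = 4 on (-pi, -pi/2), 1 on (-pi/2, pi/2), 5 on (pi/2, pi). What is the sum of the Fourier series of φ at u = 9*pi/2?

3

u = 9*pi/2 differs from u = pi/2 by 2 full period(s), and the series is 2*pi-periodic.
At u = pi/2 the one-sided limits are φ(pi/2^-) = 1 and φ(pi/2^+) = 5.
By Dirichlet's theorem the series converges to their average, [(1) + (5)]/2 = 3.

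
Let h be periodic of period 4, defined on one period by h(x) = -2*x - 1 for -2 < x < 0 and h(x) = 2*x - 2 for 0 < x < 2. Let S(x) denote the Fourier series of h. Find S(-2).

x = -2 differs from x = 2 by -1 full period(s), and the series is 4-periodic.
At x = 2 the one-sided limits are h(2^-) = 2 and h(2^+) = 3.
By Dirichlet's theorem the series converges to their average, [(2) + (3)]/2 = 5/2.

5/2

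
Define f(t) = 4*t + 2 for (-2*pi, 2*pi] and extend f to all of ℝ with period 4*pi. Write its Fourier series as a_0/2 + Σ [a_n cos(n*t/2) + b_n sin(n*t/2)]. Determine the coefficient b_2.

-8

b_2 = (1/(2*pi)) ∫_{-2*pi}^{2*pi} f(t) sin(t) dt.
Integrating by parts (boundary term plus one more integral), an antiderivative of (4*t + 2) sin(t) is -4*t*cos(t) + 4*sin(t) - 2*cos(t); evaluating from -2*pi to 2*pi: ∫_{-2*pi}^{2*pi} (4*t + 2) sin(t) dt = (-8*pi - 2) - (-2 + 8*pi) = -16*pi.
Hence b_2 = (1/(2*pi))·(-16*pi) = -8.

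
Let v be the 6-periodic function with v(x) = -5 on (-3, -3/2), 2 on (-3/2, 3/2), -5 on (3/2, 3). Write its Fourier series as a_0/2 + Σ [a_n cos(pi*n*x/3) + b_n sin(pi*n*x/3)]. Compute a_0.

a_0 = 1/3 ∫_{-3}^{3} v(x) dx = 1/3 · (-9) = -3.

-3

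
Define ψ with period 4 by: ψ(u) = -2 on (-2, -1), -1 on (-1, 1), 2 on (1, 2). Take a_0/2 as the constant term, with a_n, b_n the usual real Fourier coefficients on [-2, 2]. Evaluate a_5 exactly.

a_5 = 1/2 ∫_{-2}^{2} ψ(u) cos(5*pi*u/2) du.
Split the integral at the breakpoints.
Directly, an antiderivative of (-2) cos(5*pi*u/2) is -4*sin(5*pi*u/2)/(5*pi); evaluating from -2 to -1: ∫_{-2}^{-1} (-2) cos(5*pi*u/2) du = (4/(5*pi)) - (0) = 4/(5*pi).
Directly, an antiderivative of (-1) cos(5*pi*u/2) is -2*sin(5*pi*u/2)/(5*pi); evaluating from -1 to 1: ∫_{-1}^{1} (-1) cos(5*pi*u/2) du = (-2/(5*pi)) - (2/(5*pi)) = -4/(5*pi).
Directly, an antiderivative of (2) cos(5*pi*u/2) is 4*sin(5*pi*u/2)/(5*pi); evaluating from 1 to 2: ∫_{1}^{2} (2) cos(5*pi*u/2) du = (0) - (4/(5*pi)) = -4/(5*pi).
Summing the pieces and multiplying by (1/2) gives a_5 = -2/(5*pi).

-2/(5*pi)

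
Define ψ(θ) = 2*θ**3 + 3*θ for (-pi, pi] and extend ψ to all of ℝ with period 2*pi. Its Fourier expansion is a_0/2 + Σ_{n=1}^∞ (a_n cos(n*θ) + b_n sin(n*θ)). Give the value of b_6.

b_6 = 1/pi ∫_{-pi}^{pi} ψ(θ) sin(6*θ) dθ.
ψ is odd and sin(6*θ) is odd, so the integrand is even and b_6 = 2/pi ∫_0^{pi} ψ(θ) sin(6*θ) dθ.
Integrating by parts three times (tabular method), an antiderivative of (2*θ**3 + 3*θ) sin(6*θ) is -θ**3*cos(6*θ)/3 + θ**2*sin(6*θ)/6 - 4*θ*cos(6*θ)/9 + 2*sin(6*θ)/27; evaluating from 0 to pi: ∫_{0}^{pi} (2*θ**3 + 3*θ) sin(6*θ) dθ = (-pi*(4 + 3*pi**2)/9) - (0) = -pi*(4 + 3*pi**2)/9.
Hence b_6 = (2/pi)·(-pi*(4 + 3*pi**2)/9) = -2*pi**2/3 - 8/9.

-2*pi**2/3 - 8/9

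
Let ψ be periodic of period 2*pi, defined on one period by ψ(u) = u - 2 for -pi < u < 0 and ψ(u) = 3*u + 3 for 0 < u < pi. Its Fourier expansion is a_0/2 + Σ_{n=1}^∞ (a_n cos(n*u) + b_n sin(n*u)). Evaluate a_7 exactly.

-4/(49*pi)

a_7 = 1/pi ∫_{-pi}^{pi} ψ(u) cos(7*u) du.
Split the integral at the breakpoints.
Integrating by parts (boundary term plus one more integral), an antiderivative of (u - 2) cos(7*u) is u*sin(7*u)/7 - 2*sin(7*u)/7 + cos(7*u)/49; evaluating from -pi to 0: ∫_{-pi}^{0} (u - 2) cos(7*u) du = (1/49) - (-1/49) = 2/49.
Integrating by parts (boundary term plus one more integral), an antiderivative of (3*u + 3) cos(7*u) is 3*u*sin(7*u)/7 + 3*sin(7*u)/7 + 3*cos(7*u)/49; evaluating from 0 to pi: ∫_{0}^{pi} (3*u + 3) cos(7*u) du = (-3/49) - (3/49) = -6/49.
Summing the pieces and multiplying by (1/pi) gives a_7 = -4/(49*pi).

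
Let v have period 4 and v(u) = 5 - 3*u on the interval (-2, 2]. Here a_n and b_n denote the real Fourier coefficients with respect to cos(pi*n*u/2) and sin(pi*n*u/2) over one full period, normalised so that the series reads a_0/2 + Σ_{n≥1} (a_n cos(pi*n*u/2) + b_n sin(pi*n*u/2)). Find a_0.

a_0 = 1/2 ∫_{-2}^{2} v(u) du = 1/2 · (20) = 10.

10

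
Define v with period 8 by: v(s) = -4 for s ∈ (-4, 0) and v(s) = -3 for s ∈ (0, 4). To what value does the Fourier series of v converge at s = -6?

-3

s = -6 differs from s = 2 by -1 full period(s), and the series is 8-periodic.
v is continuous at s = 2 with value -3, so the series converges to -3 there.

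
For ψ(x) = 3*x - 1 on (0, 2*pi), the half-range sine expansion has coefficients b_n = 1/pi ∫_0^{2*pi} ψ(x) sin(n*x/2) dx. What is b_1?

12 - 4/pi

b_1 = 1/pi ∫_0^{2*pi} (3*x - 1) sin(x/2) dx.
Integrating by parts (boundary term plus one more integral), an antiderivative of (3*x - 1) sin(x/2) is -6*x*cos(x/2) + 12*sin(x/2) + 2*cos(x/2); evaluating from 0 to 2*pi: ∫_{0}^{2*pi} (3*x - 1) sin(x/2) dx = (-2 + 12*pi) - (2) = -4 + 12*pi.
Hence b_1 = (1/pi)·(-4 + 12*pi) = 12 - 4/pi.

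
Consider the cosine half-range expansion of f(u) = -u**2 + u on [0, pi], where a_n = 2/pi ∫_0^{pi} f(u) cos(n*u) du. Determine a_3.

4*(-1 + pi)/(9*pi)

a_3 = 2/pi ∫_0^{pi} (-u**2 + u) cos(3*u) du.
Integrating by parts twice (tabular method), an antiderivative of (-u**2 + u) cos(3*u) is -u**2*sin(3*u)/3 + u*sin(3*u)/3 - 2*u*cos(3*u)/9 + 2*sin(3*u)/27 + cos(3*u)/9; evaluating from 0 to pi: ∫_{0}^{pi} (-u**2 + u) cos(3*u) du = (-1/9 + 2*pi/9) - (1/9) = -2/9 + 2*pi/9.
Hence a_3 = (2/pi)·(-2/9 + 2*pi/9) = 4*(-1 + pi)/(9*pi).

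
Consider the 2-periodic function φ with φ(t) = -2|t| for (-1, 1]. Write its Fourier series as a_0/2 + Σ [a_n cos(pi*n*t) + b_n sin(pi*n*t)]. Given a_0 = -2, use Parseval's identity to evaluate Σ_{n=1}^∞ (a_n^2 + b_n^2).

2/3

Parseval: a_0^2/2 + Σ_{n≥1} (a_n^2+b_n^2) = ∫_{-1}^{1} φ(t)^2 dt = 8/3.
Subtract a_0^2/2 = 2: Σ (a_n^2+b_n^2) = 2/3.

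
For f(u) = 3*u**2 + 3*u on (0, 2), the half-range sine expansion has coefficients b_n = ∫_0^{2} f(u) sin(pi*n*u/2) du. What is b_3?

-32/(9*pi**3) + 12/pi

b_3 = ∫_0^{2} (3*u**2 + 3*u) sin(3*pi*u/2) du.
Integrating by parts twice (tabular method), an antiderivative of (3*u**2 + 3*u) sin(3*pi*u/2) is -2*u**2*cos(3*pi*u/2)/pi + 8*u*sin(3*pi*u/2)/(3*pi**2) - 2*u*cos(3*pi*u/2)/pi + 4*sin(3*pi*u/2)/(3*pi**2) + 16*cos(3*pi*u/2)/(9*pi**3); evaluating from 0 to 2: ∫_{0}^{2} (3*u**2 + 3*u) sin(3*pi*u/2) du = (-16/(9*pi**3) + 12/pi) - (16/(9*pi**3)) = -32/(9*pi**3) + 12/pi.
Hence b_3 = -32/(9*pi**3) + 12/pi.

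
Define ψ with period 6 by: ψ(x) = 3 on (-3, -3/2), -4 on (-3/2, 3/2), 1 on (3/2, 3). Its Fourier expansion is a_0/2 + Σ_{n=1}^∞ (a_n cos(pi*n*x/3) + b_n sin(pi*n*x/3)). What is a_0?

-2

a_0 = 1/3 ∫_{-3}^{3} ψ(x) dx = 1/3 · (-6) = -2.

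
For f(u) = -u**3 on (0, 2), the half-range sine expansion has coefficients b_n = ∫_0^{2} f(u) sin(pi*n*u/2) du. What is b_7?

b_7 = ∫_0^{2} (-u**3) sin(7*pi*u/2) du.
Integrating by parts three times (tabular method), an antiderivative of (-u**3) sin(7*pi*u/2) is 2*u**3*cos(7*pi*u/2)/(7*pi) - 12*u**2*sin(7*pi*u/2)/(49*pi**2) - 48*u*cos(7*pi*u/2)/(343*pi**3) + 96*sin(7*pi*u/2)/(2401*pi**4); evaluating from 0 to 2: ∫_{0}^{2} (-u**3) sin(7*pi*u/2) du = (16*(6 - 49*pi**2)/(343*pi**3)) - (0) = 16*(6 - 49*pi**2)/(343*pi**3).
Hence b_7 = 16*(6 - 49*pi**2)/(343*pi**3).

16*(6 - 49*pi**2)/(343*pi**3)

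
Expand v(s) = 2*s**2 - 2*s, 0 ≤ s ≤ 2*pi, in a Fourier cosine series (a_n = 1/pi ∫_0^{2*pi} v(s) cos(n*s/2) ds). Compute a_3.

16*(1 - 2*pi)/(9*pi)

a_3 = 1/pi ∫_0^{2*pi} (2*s**2 - 2*s) cos(3*s/2) ds.
Integrating by parts twice (tabular method), an antiderivative of (2*s**2 - 2*s) cos(3*s/2) is 4*s**2*sin(3*s/2)/3 - 4*s*sin(3*s/2)/3 + 16*s*cos(3*s/2)/9 - 32*sin(3*s/2)/27 - 8*cos(3*s/2)/9; evaluating from 0 to 2*pi: ∫_{0}^{2*pi} (2*s**2 - 2*s) cos(3*s/2) ds = (8/9 - 32*pi/9) - (-8/9) = 16/9 - 32*pi/9.
Hence a_3 = (1/pi)·(16/9 - 32*pi/9) = 16*(1 - 2*pi)/(9*pi).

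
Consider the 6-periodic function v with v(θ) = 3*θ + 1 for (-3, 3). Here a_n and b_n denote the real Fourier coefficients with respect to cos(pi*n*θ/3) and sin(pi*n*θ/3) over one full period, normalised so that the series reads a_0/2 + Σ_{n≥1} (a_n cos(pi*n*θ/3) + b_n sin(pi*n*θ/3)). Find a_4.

0

a_4 = 1/3 ∫_{-3}^{3} v(θ) cos(4*pi*θ/3) dθ.
Integrating by parts (boundary term plus one more integral), an antiderivative of (3*θ + 1) cos(4*pi*θ/3) is 9*θ*sin(4*pi*θ/3)/(4*pi) + 3*sin(4*pi*θ/3)/(4*pi) + 27*cos(4*pi*θ/3)/(16*pi**2); evaluating from -3 to 3: ∫_{-3}^{3} (3*θ + 1) cos(4*pi*θ/3) dθ = (27/(16*pi**2)) - (27/(16*pi**2)) = 0.
Hence a_4 = (1/3)·(0) = 0.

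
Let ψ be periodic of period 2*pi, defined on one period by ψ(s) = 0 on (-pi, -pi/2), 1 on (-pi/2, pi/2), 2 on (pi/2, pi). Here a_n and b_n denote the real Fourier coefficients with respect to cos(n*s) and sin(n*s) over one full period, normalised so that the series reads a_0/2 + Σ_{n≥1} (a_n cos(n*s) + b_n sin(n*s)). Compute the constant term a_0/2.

a_0 = 1/pi ∫_{-pi}^{pi} ψ(s) ds = 1/pi · (2*pi) = 2.
So the constant term a_0/2 = 1.

1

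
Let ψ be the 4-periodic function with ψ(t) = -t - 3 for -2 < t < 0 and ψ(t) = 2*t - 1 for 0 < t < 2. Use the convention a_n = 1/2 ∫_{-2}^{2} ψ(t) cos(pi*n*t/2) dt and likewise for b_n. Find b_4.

b_4 = 1/2 ∫_{-2}^{2} ψ(t) sin(2*pi*t) dt.
Split the integral at the breakpoints.
Integrating by parts (boundary term plus one more integral), an antiderivative of (-t - 3) sin(2*pi*t) is t*cos(2*pi*t)/(2*pi) - sin(2*pi*t)/(4*pi**2) + 3*cos(2*pi*t)/(2*pi); evaluating from -2 to 0: ∫_{-2}^{0} (-t - 3) sin(2*pi*t) dt = (3/(2*pi)) - (1/(2*pi)) = 1/pi.
Integrating by parts (boundary term plus one more integral), an antiderivative of (2*t - 1) sin(2*pi*t) is -t*cos(2*pi*t)/pi + sin(2*pi*t)/(2*pi**2) + cos(2*pi*t)/(2*pi); evaluating from 0 to 2: ∫_{0}^{2} (2*t - 1) sin(2*pi*t) dt = (-3/(2*pi)) - (1/(2*pi)) = -2/pi.
Summing the pieces and multiplying by (1/2) gives b_4 = -1/(2*pi).

-1/(2*pi)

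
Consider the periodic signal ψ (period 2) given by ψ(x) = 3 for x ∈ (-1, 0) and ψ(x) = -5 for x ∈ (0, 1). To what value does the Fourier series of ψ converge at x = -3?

x = -3 differs from x = 1 by -2 full period(s), and the series is 2-periodic.
At x = 1 the one-sided limits are ψ(1^-) = -5 and ψ(1^+) = 3.
By Dirichlet's theorem the series converges to their average, [(-5) + (3)]/2 = -1.

-1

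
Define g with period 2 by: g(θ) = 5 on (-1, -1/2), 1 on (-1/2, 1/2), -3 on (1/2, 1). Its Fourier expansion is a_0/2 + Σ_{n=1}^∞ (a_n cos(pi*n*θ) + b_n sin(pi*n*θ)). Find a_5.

0

a_5 = ∫_{-1}^{1} g(θ) cos(5*pi*θ) dθ.
Split the integral at the breakpoints.
Directly, an antiderivative of (5) cos(5*pi*θ) is sin(5*pi*θ)/pi; evaluating from -1 to -1/2: ∫_{-1}^{-1/2} (5) cos(5*pi*θ) dθ = (-1/pi) - (0) = -1/pi.
Directly, an antiderivative of (1) cos(5*pi*θ) is sin(5*pi*θ)/(5*pi); evaluating from -1/2 to 1/2: ∫_{-1/2}^{1/2} (1) cos(5*pi*θ) dθ = (1/(5*pi)) - (-1/(5*pi)) = 2/(5*pi).
Directly, an antiderivative of (-3) cos(5*pi*θ) is -3*sin(5*pi*θ)/(5*pi); evaluating from 1/2 to 1: ∫_{1/2}^{1} (-3) cos(5*pi*θ) dθ = (0) - (-3/(5*pi)) = 3/(5*pi).
Summing the pieces gives a_5 = 0.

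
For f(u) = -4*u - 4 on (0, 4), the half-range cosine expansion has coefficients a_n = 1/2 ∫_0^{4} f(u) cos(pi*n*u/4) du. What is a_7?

a_7 = 1/2 ∫_0^{4} (-4*u - 4) cos(7*pi*u/4) du.
Integrating by parts (boundary term plus one more integral), an antiderivative of (-4*u - 4) cos(7*pi*u/4) is -16*u*sin(7*pi*u/4)/(7*pi) - 16*sin(7*pi*u/4)/(7*pi) - 64*cos(7*pi*u/4)/(49*pi**2); evaluating from 0 to 4: ∫_{0}^{4} (-4*u - 4) cos(7*pi*u/4) du = (64/(49*pi**2)) - (-64/(49*pi**2)) = 128/(49*pi**2).
Hence a_7 = (1/2)·(128/(49*pi**2)) = 64/(49*pi**2).

64/(49*pi**2)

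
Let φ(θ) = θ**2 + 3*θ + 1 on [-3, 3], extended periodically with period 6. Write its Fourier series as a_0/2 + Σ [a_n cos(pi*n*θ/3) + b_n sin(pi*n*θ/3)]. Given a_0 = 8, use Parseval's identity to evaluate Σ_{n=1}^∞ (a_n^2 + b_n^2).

Parseval: a_0^2/2 + Σ_{n≥1} (a_n^2+b_n^2) = 1/3 ∫_{-3}^{3} φ(θ)^2 dθ = 502/5.
Subtract a_0^2/2 = 32: Σ (a_n^2+b_n^2) = 342/5.

342/5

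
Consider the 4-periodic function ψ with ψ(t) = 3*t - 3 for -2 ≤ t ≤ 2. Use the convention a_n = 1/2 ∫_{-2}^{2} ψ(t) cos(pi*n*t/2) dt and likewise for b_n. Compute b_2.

-6/pi

b_2 = 1/2 ∫_{-2}^{2} ψ(t) sin(pi*t) dt.
Integrating by parts (boundary term plus one more integral), an antiderivative of (3*t - 3) sin(pi*t) is -3*t*cos(pi*t)/pi + 3*sin(pi*t)/pi**2 + 3*cos(pi*t)/pi; evaluating from -2 to 2: ∫_{-2}^{2} (3*t - 3) sin(pi*t) dt = (-3/pi) - (9/pi) = -12/pi.
Hence b_2 = (1/2)·(-12/pi) = -6/pi.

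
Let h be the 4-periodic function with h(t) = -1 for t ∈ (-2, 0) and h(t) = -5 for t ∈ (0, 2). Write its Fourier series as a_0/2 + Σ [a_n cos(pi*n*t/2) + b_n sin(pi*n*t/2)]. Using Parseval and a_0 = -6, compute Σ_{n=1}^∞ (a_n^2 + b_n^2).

8

Parseval: a_0^2/2 + Σ_{n≥1} (a_n^2+b_n^2) = 1/2 ∫_{-2}^{2} h(t)^2 dt = 26.
Subtract a_0^2/2 = 18: Σ (a_n^2+b_n^2) = 8.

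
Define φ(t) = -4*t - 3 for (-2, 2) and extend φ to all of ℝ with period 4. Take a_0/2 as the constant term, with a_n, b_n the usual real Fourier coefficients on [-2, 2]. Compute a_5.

0

a_5 = 1/2 ∫_{-2}^{2} φ(t) cos(5*pi*t/2) dt.
Integrating by parts (boundary term plus one more integral), an antiderivative of (-4*t - 3) cos(5*pi*t/2) is -8*t*sin(5*pi*t/2)/(5*pi) - 6*sin(5*pi*t/2)/(5*pi) - 16*cos(5*pi*t/2)/(25*pi**2); evaluating from -2 to 2: ∫_{-2}^{2} (-4*t - 3) cos(5*pi*t/2) dt = (16/(25*pi**2)) - (16/(25*pi**2)) = 0.
Hence a_5 = (1/2)·(0) = 0.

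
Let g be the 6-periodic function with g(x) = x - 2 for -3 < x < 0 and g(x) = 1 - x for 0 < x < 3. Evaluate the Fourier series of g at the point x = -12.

-1/2

x = -12 differs from x = 0 by -2 full period(s), and the series is 6-periodic.
At x = 0 the one-sided limits are g(0^-) = -2 and g(0^+) = 1.
By Dirichlet's theorem the series converges to their average, [(-2) + (1)]/2 = -1/2.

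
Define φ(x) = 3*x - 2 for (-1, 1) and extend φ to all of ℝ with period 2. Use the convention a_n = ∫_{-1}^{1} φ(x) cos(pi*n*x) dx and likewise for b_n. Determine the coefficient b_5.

6/(5*pi)

b_5 = ∫_{-1}^{1} φ(x) sin(5*pi*x) dx.
Integrating by parts (boundary term plus one more integral), an antiderivative of (3*x - 2) sin(5*pi*x) is -3*x*cos(5*pi*x)/(5*pi) + 3*sin(5*pi*x)/(25*pi**2) + 2*cos(5*pi*x)/(5*pi); evaluating from -1 to 1: ∫_{-1}^{1} (3*x - 2) sin(5*pi*x) dx = (1/(5*pi)) - (-1/pi) = 6/(5*pi).
Hence b_5 = 6/(5*pi).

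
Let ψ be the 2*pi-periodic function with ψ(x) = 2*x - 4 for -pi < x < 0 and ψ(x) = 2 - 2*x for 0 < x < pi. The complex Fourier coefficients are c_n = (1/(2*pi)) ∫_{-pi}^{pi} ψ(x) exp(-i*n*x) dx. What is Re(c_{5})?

4/(25*pi)

Since ψ is real-valued, Re(c_{5}) = (1/(2*pi)) ∫_{-pi}^{pi} ψ(x) cos(5*x) dx = a_{5}/2.
Split the integral at the breakpoints.
Integrating by parts (boundary term plus one more integral), an antiderivative of (2*x - 4) cos(5*x) is 2*x*sin(5*x)/5 - 4*sin(5*x)/5 + 2*cos(5*x)/25; evaluating from -pi to 0: ∫_{-pi}^{0} (2*x - 4) cos(5*x) dx = (2/25) - (-2/25) = 4/25.
Integrating by parts (boundary term plus one more integral), an antiderivative of (2 - 2*x) cos(5*x) is -2*x*sin(5*x)/5 + 2*sin(5*x)/5 - 2*cos(5*x)/25; evaluating from 0 to pi: ∫_{0}^{pi} (2 - 2*x) cos(5*x) dx = (2/25) - (-2/25) = 4/25.
So ∫_{-pi}^{pi} ψ(x) cos(5*x) dx = 8/25.
Hence Re(c_{5}) = (1/(2*pi))·(8/25) = 4/(25*pi).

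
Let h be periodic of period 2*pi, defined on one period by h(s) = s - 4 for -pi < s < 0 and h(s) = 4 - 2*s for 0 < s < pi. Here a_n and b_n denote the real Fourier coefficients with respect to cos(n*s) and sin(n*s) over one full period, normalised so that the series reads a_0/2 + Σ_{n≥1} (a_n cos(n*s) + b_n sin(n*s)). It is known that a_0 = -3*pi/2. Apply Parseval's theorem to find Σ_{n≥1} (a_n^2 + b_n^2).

Parseval: a_0^2/2 + Σ_{n≥1} (a_n^2+b_n^2) = 1/pi ∫_{-pi}^{pi} h(s)^2 ds = -4*pi + 5*pi**2/3 + 32.
Subtract a_0^2/2 = 9*pi**2/8: Σ (a_n^2+b_n^2) = -4*pi + 13*pi**2/24 + 32.

-4*pi + 13*pi**2/24 + 32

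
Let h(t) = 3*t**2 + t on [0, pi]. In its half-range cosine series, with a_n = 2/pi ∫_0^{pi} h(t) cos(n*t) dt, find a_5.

a_5 = 2/pi ∫_0^{pi} (3*t**2 + t) cos(5*t) dt.
Integrating by parts twice (tabular method), an antiderivative of (3*t**2 + t) cos(5*t) is 3*t**2*sin(5*t)/5 + t*sin(5*t)/5 + 6*t*cos(5*t)/25 - 6*sin(5*t)/125 + cos(5*t)/25; evaluating from 0 to pi: ∫_{0}^{pi} (3*t**2 + t) cos(5*t) dt = (-6*pi/25 - 1/25) - (1/25) = -6*pi/25 - 2/25.
Hence a_5 = (2/pi)·(-6*pi/25 - 2/25) = 4*(-3*pi - 1)/(25*pi).

4*(-3*pi - 1)/(25*pi)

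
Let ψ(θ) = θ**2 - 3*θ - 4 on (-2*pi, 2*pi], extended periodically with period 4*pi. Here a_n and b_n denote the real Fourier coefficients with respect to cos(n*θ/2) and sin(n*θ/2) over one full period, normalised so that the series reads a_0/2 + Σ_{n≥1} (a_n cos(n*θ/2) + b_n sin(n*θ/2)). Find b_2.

b_2 = (1/(2*pi)) ∫_{-2*pi}^{2*pi} ψ(θ) sin(θ) dθ.
Integrating by parts twice (tabular method), an antiderivative of (θ**2 - 3*θ - 4) sin(θ) is -θ**2*cos(θ) + 2*θ*sin(θ) + 3*θ*cos(θ) - 3*sin(θ) + 6*cos(θ); evaluating from -2*pi to 2*pi: ∫_{-2*pi}^{2*pi} (θ**2 - 3*θ - 4) sin(θ) dθ = (-4*pi**2 + 6 + 6*pi) - (-4*pi**2 - 6*pi + 6) = 12*pi.
Hence b_2 = (1/(2*pi))·(12*pi) = 6.

6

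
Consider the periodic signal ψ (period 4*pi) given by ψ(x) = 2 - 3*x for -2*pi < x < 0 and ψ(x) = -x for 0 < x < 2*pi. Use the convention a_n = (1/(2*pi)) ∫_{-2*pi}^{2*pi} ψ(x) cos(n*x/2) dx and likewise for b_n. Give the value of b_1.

-8 - 4/pi

b_1 = (1/(2*pi)) ∫_{-2*pi}^{2*pi} ψ(x) sin(x/2) dx.
Split the integral at the breakpoints.
Integrating by parts (boundary term plus one more integral), an antiderivative of (2 - 3*x) sin(x/2) is 6*x*cos(x/2) - 12*sin(x/2) - 4*cos(x/2); evaluating from -2*pi to 0: ∫_{-2*pi}^{0} (2 - 3*x) sin(x/2) dx = (-4) - (4 + 12*pi) = -12*pi - 8.
Integrating by parts (boundary term plus one more integral), an antiderivative of (-x) sin(x/2) is 2*x*cos(x/2) - 4*sin(x/2); evaluating from 0 to 2*pi: ∫_{0}^{2*pi} (-x) sin(x/2) dx = (-4*pi) - (0) = -4*pi.
Summing the pieces and multiplying by (1/(2*pi)) gives b_1 = -8 - 4/pi.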